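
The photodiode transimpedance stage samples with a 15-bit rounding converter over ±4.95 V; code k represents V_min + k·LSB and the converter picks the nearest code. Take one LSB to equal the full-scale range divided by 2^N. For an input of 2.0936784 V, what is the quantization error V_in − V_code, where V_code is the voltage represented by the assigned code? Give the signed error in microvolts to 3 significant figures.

−41.1 µV

Full-scale range = 4.95 V − (-4.95 V) = 9.9 V. LSB = 9.9 V / 2^15 ≈ 302.1 µV.
Position in LSBs: (2.0936784 − (-4.95)) × 32768/9.9 = 23313.8640; rounding gives k = 23314.
V_code = V_min + k × range/2^15 = -4.95 + 23314 × 9.9/32768 = 2.0937194824 V.
Error = V_in − V_code = 2.0936784 − (2.0937194824) = −41.1 µV.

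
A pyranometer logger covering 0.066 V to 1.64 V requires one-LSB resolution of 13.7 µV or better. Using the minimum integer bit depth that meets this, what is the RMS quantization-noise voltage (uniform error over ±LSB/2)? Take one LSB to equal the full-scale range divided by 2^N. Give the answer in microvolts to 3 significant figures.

Range = 1.64 − (0.066) = 1.574 V.
1.574 V / 13.7 µV = 114900. Since 2^16 = 65536 and 2^17 = 131072, N = 17.
LSB = 1.574 V ÷ 2^17 = 1.574/131072 V = 12.009 µV.
V_rms = LSB/√12 = 3.47 µV.

3.47 µV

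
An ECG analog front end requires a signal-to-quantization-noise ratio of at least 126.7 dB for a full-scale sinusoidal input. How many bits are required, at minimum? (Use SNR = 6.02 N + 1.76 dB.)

21 bits

Required N = ⌈(126.7 − 1.76)/6.02⌉ = ⌈20.754⌉ = 21.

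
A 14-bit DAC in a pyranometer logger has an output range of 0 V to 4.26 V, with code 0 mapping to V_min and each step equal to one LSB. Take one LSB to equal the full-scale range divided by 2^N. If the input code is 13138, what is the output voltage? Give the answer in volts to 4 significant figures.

3.416 V

Range is 4.26 V. LSB = 4.26 V / 2^14.
Output = V_min + (13138/16384) × range = 0 + 0.801880 × 4.26 V
      = 0 + 3.41601 = 3.41601 V.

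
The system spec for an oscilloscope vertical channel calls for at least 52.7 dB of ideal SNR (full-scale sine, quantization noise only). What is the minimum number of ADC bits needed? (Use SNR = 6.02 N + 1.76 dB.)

Solving 6.02 N ≥ 52.7 − 1.76: N ≥ 8.462. Round up → N = 9.

9 bits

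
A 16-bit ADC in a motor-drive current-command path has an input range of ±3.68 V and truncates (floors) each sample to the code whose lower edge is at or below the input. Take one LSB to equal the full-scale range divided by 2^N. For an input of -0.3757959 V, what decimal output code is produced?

Full-scale range = 3.68 V − (-3.68 V) = 7.36 V. LSB = 7.36 V / 2^16 ≈ 112.3 µV.
V_in − V_min = -0.3757959 − (-3.68) = 3.3042041 V.
Divide by LSB: 3.3042041 × 65536/7.36 = 29421.7826.
Truncating gives code 29421.

29421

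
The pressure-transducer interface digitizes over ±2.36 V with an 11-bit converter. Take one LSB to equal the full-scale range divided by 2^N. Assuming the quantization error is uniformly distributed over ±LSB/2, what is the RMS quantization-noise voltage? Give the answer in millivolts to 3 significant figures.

Range = 2.36 − (-2.36) = 4.72 V.
Step size = 4.72/2048 V = 2.3047 mV.
σ_q = LSB/√12 = 2.3047 mV/3.4641 = 0.665 mV.

0.665 mV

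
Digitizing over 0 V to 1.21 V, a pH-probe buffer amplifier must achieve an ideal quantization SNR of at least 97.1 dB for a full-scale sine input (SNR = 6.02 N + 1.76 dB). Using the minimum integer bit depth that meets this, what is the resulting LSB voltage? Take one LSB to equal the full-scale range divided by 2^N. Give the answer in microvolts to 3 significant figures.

18.5 µV

Span = 1.21 V.
Solving 6.02 N ≥ 97.1 − 1.76: N ≥ 15.837. Round up → N = 16.
LSB = 1.21 V ÷ 2^16 = 1.21/65536 V = 18.5 µV.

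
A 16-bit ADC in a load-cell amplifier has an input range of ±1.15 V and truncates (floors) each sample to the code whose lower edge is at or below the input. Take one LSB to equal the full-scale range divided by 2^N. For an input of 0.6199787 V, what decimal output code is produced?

Full-scale range = 1.15 V − (-1.15 V) = 2.3 V. LSB = 2.3 V / 2^16 ≈ 35.10 µV.
(V_in − V_min) × 2^16/range = (0.6199787 − (-1.15)) × 65536/2.3 = 50433.619.
Floor → code = 50433.

50433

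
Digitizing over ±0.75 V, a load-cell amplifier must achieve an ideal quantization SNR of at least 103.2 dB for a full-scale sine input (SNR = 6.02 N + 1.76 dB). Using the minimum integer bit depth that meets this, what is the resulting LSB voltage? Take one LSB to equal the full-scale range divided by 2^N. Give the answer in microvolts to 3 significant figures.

Span: 0.75 V − (-0.75 V) = 1.5 V.
Solving 6.02 N ≥ 103.2 − 1.76: N ≥ 16.850. Round up → N = 17.
One LSB is 1.5 V / 131072 = 11.4 µV.

11.4 µV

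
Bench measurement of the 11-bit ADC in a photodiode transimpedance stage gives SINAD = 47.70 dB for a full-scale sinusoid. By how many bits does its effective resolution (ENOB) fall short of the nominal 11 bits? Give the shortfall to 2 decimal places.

3.37 bits

Effective bits = (47.70 − 1.76)/6.02 = 7.6312.
Lost resolution: 11 − 7.6312 = 3.3688 bits.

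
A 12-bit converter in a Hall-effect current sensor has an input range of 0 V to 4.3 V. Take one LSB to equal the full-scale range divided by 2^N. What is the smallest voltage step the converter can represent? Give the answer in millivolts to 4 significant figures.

1.050 mV

Span = 4.3 V.
Number of codes = 2^12 = 4096.
One LSB is 4.3 V / 4096 = 1.050 mV.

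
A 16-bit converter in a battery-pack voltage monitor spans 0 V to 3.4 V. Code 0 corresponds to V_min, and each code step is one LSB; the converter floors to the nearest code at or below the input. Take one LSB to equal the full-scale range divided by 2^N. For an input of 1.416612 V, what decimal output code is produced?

27305

Range is 3.4 V. LSB = 3.4 V / 2^16 ≈ 51.88 µV.
code = ⌊(V_in − V_min)/LSB⌋ = ⌊(V_in − V_min) × 2^16 / range⌋
     = ⌊(1.416612 − (0)) × 65536 / 3.4⌋ = ⌊1.416612 × 65536/3.4⌋
     = ⌊27305.613⌋ = 27305.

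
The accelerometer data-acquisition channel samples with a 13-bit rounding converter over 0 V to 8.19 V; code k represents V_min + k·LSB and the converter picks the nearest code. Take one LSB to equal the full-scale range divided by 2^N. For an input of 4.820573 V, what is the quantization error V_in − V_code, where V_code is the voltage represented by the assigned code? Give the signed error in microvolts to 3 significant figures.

−250 µV

Span = 8.19 V. LSB = 8.19 V / 2^13 ≈ 0.9998 mV.
Position in LSBs: (4.820573 − (0)) × 8192/8.19 = 4821.7502; rounding gives k = 4822.
Reconstructed level: 0 + 4822 × 8.19/8192 V = 4.820822754 V.
Error = V_in − V_code = 4.820573 − (4.820822754) = −250 µV.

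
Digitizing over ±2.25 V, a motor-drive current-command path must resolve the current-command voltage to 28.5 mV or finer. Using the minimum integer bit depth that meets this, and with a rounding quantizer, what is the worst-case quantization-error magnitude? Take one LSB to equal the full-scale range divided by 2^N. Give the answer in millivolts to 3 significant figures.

8.79 mV

Range = 2.25 − (-2.25) = 4.5 V.
Levels needed ≥ 4.5/28.5 mV = 157.9. 2^8 = 256 suffices, so N_min = 8.
Step size = 4.5/256 V = 17.578 mV.
Half an LSB is 8.79 mV.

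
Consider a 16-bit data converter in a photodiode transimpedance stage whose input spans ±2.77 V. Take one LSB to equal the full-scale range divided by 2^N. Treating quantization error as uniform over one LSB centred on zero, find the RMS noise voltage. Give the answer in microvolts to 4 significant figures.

24.40 µV

Full-scale range = 2.77 V − (-2.77 V) = 5.54 V.
One LSB is 5.54 V / 65536 = 84.5337 µV.
σ_q = LSB/√12 = 84.5337 µV/3.4641 = 24.40 µV.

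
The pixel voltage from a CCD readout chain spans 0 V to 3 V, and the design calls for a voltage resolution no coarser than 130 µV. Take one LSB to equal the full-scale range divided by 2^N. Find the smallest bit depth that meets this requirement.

15 bits

V_FS = 3 V.
Need 2^N ≥ 3 V / 130 µV = 23080 → N_min = 15.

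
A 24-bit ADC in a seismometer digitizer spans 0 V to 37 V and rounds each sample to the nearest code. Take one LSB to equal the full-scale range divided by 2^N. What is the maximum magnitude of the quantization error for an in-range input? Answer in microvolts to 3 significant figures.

1.10 µV

Full-scale range = 37 V.
LSB = 37 V / 2^24 = 2.2054 µV.
|e|_max = LSB/2 = 1.10 µV.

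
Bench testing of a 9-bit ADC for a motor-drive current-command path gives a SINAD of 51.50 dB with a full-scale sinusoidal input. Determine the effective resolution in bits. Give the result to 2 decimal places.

8.26 bits

(51.50 − 1.76) / 6.02 = 49.74/6.02 = 8.2625 effective bits.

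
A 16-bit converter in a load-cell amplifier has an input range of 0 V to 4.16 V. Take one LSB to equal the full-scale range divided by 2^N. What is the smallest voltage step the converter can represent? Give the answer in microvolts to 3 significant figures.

V_FS = 4.16 V.
2^16 = 65536 levels.
One LSB is 4.16 V / 65536 = 63.5 µV.

63.5 µV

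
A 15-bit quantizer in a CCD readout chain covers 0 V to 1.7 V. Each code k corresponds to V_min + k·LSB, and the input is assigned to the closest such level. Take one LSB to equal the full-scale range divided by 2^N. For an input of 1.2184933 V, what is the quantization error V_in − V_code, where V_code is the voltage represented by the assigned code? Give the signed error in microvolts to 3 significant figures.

−9.51 µV

Range is 1.7 V. LSB = 1.7 V / 2^15 ≈ 51.88 µV.
Position in LSBs: (1.2184933 − (0)) × 32768/1.7 = 23486.8167; rounding gives k = 23487.
V_code = 0 + (23487/32768) × 1.7 = 1.2185028076 V.
e = 1.2184933 − (1.2185028076) = −9.51 µV.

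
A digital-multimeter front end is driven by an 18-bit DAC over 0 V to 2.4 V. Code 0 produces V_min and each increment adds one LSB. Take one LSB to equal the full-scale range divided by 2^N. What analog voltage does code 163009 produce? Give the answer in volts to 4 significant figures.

Range is 2.4 V. LSB = 2.4 V / 2^18.
V_out = 0 + 163009 × (2.4/262144) V
      = 0 V + 1.49239 V = 1.49239 V.

1.492 V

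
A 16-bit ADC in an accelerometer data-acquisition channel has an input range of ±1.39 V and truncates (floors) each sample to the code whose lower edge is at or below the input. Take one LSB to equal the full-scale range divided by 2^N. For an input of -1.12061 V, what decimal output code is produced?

6350

Range = 1.39 − (-1.39) = 2.78 V. LSB = 2.78 V / 2^16 ≈ 42.42 µV.
code = ⌊(V_in − V_min)/LSB⌋ = ⌊(V_in − V_min) × 2^16 / range⌋
     = ⌊(-1.12061 − (-1.39)) × 65536 / 2.78⌋ = ⌊0.26939 × 65536/2.78⌋
     = ⌊6350.627⌋ = 6350.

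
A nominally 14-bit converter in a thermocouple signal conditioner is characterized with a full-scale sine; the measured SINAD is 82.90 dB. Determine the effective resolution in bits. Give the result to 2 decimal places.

(82.90 − 1.76) / 6.02 = 81.14/6.02 = 13.4784 effective bits.

13.48 bits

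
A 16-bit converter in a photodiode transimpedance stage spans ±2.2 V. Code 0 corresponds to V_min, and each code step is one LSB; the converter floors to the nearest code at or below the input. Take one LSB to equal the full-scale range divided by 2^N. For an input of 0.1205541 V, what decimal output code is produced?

34563

Span: 2.2 V − (-2.2 V) = 4.4 V. LSB = 4.4 V / 2^16 ≈ 67.14 µV.
code = ⌊(V_in − V_min)/LSB⌋ = ⌊(V_in − V_min) × 2^16 / range⌋
     = ⌊(0.1205541 − (-2.2)) × 65536 / 4.4⌋ = ⌊2.3205541 × 65536/4.4⌋
     = ⌊34563.599⌋ = 34563.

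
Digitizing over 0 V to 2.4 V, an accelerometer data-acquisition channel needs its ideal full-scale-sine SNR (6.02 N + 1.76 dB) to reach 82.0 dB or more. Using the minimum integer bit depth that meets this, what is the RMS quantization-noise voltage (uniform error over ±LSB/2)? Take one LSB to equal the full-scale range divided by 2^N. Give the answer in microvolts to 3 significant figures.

42.3 µV

Full-scale range = 2.4 V.
Solving 6.02 N ≥ 82.0 − 1.76: N ≥ 13.329. Round up → N = 14.
One LSB is 2.4 V / 16384 = 146.48 µV.
V_rms = LSB/√12 = 42.3 µV.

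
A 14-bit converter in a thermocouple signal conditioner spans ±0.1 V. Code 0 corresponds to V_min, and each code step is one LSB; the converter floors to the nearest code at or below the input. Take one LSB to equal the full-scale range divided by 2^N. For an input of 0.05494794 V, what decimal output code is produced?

12693

The full-scale span is 0.1 − (-0.1) = 0.2 V. LSB = 0.2 V / 2^14 ≈ 12.21 µV.
code = ⌊(V_in − V_min)/LSB⌋ = ⌊(V_in − V_min) × 2^14 / range⌋
     = ⌊(0.05494794 − (-0.1)) × 16384 / 0.2⌋ = ⌊0.15494794 × 16384/0.2⌋
     = ⌊12693.335⌋ = 12693.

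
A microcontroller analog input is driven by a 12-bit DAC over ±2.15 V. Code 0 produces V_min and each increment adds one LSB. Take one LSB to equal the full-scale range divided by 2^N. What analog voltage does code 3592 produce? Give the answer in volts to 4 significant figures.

1.621 V

Full-scale range = 2.15 V − (-2.15 V) = 4.3 V. LSB = 4.3 V / 2^12.
V_out = V_min + code × LSB = -2.15 V + 3592 × 4.3 V / 4096
      = -2.15 + 3.77090 = 1.62090 V.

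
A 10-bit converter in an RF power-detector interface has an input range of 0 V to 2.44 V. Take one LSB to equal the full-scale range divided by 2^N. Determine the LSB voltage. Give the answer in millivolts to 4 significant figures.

2.383 mV

Full-scale range = 2.44 V.
2^10 = 1024 levels.
LSB = 2.44 V / 2^10 = 2.383 mV.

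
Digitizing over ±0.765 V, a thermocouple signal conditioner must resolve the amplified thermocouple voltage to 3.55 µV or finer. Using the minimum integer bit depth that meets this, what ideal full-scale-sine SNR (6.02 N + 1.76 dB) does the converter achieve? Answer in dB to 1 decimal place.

116.1 dB

Span: 0.765 V − (-0.765 V) = 1.53 V.
1.53 V / 3.55 µV = 431000. Since 2^18 = 262144 and 2^19 = 524288, N = 19.
6.02(19) + 1.76 = 116.14 dB.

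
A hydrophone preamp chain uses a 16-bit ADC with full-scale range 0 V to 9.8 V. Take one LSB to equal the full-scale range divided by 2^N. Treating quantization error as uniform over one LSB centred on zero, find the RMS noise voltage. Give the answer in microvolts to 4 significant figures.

Span = 9.8 V.
LSB = 9.8 V ÷ 2^16 = 9.8/65536 V = 149.536 µV.
For a uniform distribution on [−LSB/2, +LSB/2], V_rms = LSB/√12 = 149.536 µV/3.4641 = 43.17 µV.

43.17 µV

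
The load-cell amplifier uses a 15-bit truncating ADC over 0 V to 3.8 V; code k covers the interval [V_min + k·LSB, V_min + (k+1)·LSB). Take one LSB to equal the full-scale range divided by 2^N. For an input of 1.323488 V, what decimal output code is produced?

11412

Span = 3.8 V. LSB = 3.8 V / 2^15 ≈ 116.0 µV.
code = ⌊(V_in − V_min)/LSB⌋ = ⌊(V_in − V_min) × 2^15 / range⌋
     = ⌊(1.323488 − (0)) × 32768 / 3.8⌋ = ⌊1.323488 × 32768/3.8⌋
     = ⌊11412.646⌋ = 11412.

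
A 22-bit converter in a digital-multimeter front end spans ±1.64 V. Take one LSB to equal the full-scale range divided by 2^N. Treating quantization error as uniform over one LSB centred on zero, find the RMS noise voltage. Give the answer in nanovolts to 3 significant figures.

226 nV

The full-scale span is 1.64 − (-1.64) = 3.28 V.
LSB = 3.28 V ÷ 2^22 = 3.28/4194304 V = 0.78201 µV.
For a uniform distribution on [−LSB/2, +LSB/2], V_rms = LSB/√12 = 0.78201 µV/3.4641 = 226 nV.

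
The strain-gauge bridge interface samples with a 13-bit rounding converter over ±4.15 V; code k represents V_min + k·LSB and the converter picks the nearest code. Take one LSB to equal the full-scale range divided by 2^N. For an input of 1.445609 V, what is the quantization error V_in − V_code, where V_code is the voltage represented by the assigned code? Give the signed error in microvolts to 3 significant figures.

−204 µV

Full-scale range = 4.15 V − (-4.15 V) = 8.3 V. LSB = 8.3 V / 2^13 ≈ 1.013 mV.
(V_in − V_min)/LSB = (1.445609 − (-4.15)) × 8192/8.3 = 5522.7987 → nearest code k = 5523.
Reconstructed level: -4.15 + 5523 × 8.3/8192 V = 1.445812988 V.
e = 1.445609 − (1.445812988) = −204 µV.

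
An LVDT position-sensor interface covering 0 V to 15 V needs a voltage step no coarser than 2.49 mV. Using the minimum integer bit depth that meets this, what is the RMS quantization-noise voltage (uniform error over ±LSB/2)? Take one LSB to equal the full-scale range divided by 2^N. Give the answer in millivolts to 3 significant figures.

Span = 15 V.
15 V / 2.49 mV = 6024. Since 2^12 = 4096 and 2^13 = 8192, N = 13.
LSB = 15 V ÷ 2^13 = 15/8192 V = 1.8311 mV.
σ_q = LSB/√12 = 1.8311 mV/3.4641 = 0.529 mV.

0.529 mV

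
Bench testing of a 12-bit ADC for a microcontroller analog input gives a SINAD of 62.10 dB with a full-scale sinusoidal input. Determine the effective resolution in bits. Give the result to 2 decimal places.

10.02 bits

ENOB = (SINAD − 1.76) / 6.02 = (62.10 − 1.76) / 6.02 = 60.34 / 6.02 = 10.0233.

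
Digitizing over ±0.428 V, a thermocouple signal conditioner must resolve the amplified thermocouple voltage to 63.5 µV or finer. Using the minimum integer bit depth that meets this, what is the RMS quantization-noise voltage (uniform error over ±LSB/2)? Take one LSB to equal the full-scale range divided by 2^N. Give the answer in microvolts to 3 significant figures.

15.1 µV

Span: 0.428 V − (-0.428 V) = 0.856 V.
Levels needed ≥ 0.856/63.5 µV = 13480. 2^14 = 16384 suffices, so N_min = 14.
LSB = 0.856 V / 2^14 = 52.246 µV.
V_rms = LSB/√12 = 15.1 µV.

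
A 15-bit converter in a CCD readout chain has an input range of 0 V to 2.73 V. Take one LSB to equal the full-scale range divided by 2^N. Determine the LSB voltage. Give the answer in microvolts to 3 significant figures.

83.3 µV

Span = 2.73 V.
Number of codes = 2^15 = 32768.
LSB = 2.73 V / 2^15 = 83.3 µV.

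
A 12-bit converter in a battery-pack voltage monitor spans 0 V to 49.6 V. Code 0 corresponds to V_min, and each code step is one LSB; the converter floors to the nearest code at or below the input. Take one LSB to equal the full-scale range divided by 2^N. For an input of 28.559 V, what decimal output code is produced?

Span = 49.6 V. LSB = 49.6 V / 2^12 ≈ 12.11 mV.
(V_in − V_min) × 2^12/range = (28.559 − (0)) × 4096/49.6 = 2358.421.
Floor → code = 2358.

2358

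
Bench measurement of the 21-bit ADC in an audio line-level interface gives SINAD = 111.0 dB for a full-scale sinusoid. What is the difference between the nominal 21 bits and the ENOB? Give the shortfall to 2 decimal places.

Effective bits = (111.0 − 1.76)/6.02 = 18.1462.
Lost resolution: 21 − 18.1462 = 2.8538 bits.

2.85 bits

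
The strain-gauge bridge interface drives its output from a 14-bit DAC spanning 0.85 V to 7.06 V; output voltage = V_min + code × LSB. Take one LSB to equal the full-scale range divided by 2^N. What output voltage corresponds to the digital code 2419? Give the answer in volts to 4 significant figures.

Range = 7.06 − (0.85) = 6.21 V. LSB = 6.21 V / 2^14.
Output = V_min + (2419/16384) × range = 0.85 + 0.147644 × 6.21 V
      = 0.85 V + 0.916870 V = 1.76687 V.

1.767 V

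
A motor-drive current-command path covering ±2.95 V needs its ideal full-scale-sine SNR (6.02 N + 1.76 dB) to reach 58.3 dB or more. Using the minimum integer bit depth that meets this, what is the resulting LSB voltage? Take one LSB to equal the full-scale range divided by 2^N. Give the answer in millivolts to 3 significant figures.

5.76 mV

Full-scale range = 2.95 V − (-2.95 V) = 5.9 V.
N ≥ (58.3 − 1.76)/6.02 = 9.392 → N_min = 10.
One LSB is 5.9 V / 1024 = 5.76 mV.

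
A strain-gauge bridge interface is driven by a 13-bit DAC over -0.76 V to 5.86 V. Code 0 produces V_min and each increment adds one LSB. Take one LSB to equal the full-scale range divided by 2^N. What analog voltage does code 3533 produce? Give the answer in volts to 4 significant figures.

The full-scale span is 5.86 − (-0.76) = 6.62 V. LSB = 6.62 V / 2^13.
V_out = -0.76 + 3533 × (6.62/8192) V
      = -0.76 + 2.85504 = 2.09504 V.

2.095 V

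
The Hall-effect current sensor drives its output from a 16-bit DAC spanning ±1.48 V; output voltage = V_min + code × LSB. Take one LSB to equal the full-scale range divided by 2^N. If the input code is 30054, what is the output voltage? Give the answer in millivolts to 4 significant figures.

Range = 1.48 − (-1.48) = 2.96 V. LSB = 2.96 V / 2^16.
Output = V_min + (30054/65536) × range = -1.48 + 0.458588 × 2.96 V
      = -1.48 + 1.35742 = -0.122581 V.

-122.6 mV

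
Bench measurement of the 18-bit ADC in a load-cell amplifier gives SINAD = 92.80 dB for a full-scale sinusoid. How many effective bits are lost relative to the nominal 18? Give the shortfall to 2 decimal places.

2.88 bits

Effective bits = (92.80 − 1.76)/6.02 = 15.1229.
18 − 15.1229 = 2.88 bits below nominal.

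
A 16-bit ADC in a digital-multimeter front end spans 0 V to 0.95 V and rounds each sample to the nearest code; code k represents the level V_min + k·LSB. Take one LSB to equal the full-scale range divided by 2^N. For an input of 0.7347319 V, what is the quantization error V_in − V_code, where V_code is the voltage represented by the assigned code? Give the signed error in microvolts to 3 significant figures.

Span = 0.95 V. LSB = 0.95 V / 2^16 ≈ 14.50 µV.
(V_in − V_min)/LSB = (0.7347319 − (0)) × 65536/0.95 = 50685.6735 → nearest code k = 50686.
Reconstructed level: 0 + 50686 × 0.95/65536 V = 0.73473663330 V.
Error = V_in − V_code = 0.7347319 − (0.73473663330) = −4.73 µV.

−4.73 µV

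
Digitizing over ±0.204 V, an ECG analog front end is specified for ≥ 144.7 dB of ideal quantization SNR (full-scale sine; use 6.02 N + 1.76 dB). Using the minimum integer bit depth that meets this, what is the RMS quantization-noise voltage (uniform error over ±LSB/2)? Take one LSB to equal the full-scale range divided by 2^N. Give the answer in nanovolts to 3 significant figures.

7.02 nV

Range = 0.204 − (-0.204) = 0.408 V.
Solving 6.02 N ≥ 144.7 − 1.76: N ≥ 23.744. Round up → N = 24.
LSB = 0.408 V ÷ 2^24 = 0.408/16777216 V = 24.319 nV.
RMS noise = LSB/√12 = 7.02 nV.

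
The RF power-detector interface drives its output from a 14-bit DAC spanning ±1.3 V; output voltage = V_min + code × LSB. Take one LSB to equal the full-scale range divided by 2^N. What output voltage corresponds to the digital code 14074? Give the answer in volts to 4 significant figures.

Full-scale range = 1.3 V − (-1.3 V) = 2.6 V. LSB = 2.6 V / 2^14.
V_out = V_min + code × LSB = -1.3 V + 14074 × 2.6 V / 16384
      = -1.3 + 2.23342 = 0.933423 V.

0.9334 V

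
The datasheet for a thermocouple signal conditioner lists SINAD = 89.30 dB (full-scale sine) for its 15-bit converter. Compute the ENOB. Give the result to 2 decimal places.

14.54 bits

ENOB = (SINAD − 1.76) / 6.02 = (89.30 − 1.76) / 6.02 = 87.54 / 6.02 = 14.5415.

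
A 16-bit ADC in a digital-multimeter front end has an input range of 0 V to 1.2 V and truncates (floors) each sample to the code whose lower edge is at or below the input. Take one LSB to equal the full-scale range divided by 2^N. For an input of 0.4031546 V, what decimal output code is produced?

22017

V_FS = 1.2 V. LSB = 1.2 V / 2^16 ≈ 18.31 µV.
(V_in − V_min) × 2^16/range = (0.4031546 − (0)) × 65536/1.2 = 22017.617.
Floor → code = 22017.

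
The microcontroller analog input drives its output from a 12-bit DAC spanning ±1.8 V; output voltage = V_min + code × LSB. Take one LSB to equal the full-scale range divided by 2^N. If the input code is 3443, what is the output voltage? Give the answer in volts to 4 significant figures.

1.226 V

Full-scale range = 1.8 V − (-1.8 V) = 3.6 V. LSB = 3.6 V / 2^12.
Output = V_min + (3443/4096) × range = -1.8 + 0.840576 × 3.6 V
      = -1.8 + 3.02607 = 1.22607 V.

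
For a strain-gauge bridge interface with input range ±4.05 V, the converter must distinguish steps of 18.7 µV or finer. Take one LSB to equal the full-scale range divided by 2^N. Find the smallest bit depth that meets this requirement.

The full-scale span is 4.05 − (-4.05) = 8.1 V.
Need 2^N ≥ 8.1 V / 18.7 µV = 433200 → N_min = 19.

19 bits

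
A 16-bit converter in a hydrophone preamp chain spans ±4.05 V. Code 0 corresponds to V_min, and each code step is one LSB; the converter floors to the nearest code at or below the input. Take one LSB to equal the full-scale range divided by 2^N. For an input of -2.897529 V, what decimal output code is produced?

9324

Full-scale range = 4.05 V − (-4.05 V) = 8.1 V. LSB = 8.1 V / 2^16 ≈ 123.6 µV.
code = ⌊(V_in − V_min)/LSB⌋ = ⌊(V_in − V_min) × 2^16 / range⌋
     = ⌊(-2.897529 − (-4.05)) × 65536 / 8.1⌋ = ⌊1.152471 × 65536/8.1⌋
     = ⌊9324.486⌋ = 9324.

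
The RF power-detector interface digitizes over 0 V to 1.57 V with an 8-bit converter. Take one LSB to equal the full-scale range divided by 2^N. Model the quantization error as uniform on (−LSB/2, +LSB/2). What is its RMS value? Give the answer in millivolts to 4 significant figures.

V_FS = 1.57 V.
LSB = 1.57 V / 2^8 = 6.13281 mV.
RMS of a uniform error over width LSB is LSB/√12 = 1.770 mV.

1.770 mV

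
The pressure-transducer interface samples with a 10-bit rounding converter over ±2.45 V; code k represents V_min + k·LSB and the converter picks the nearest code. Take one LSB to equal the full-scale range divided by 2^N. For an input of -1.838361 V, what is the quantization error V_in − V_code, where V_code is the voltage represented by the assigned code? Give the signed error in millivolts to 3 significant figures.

Range = 2.45 − (-2.45) = 4.9 V. LSB = 4.9 V / 2^10 ≈ 4.785 mV.
(V_in − V_min)/LSB = (-1.838361 − (-2.45)) × 1024/4.9 = 127.8201 → nearest code k = 128.
Reconstructed level: -2.45 + 128 × 4.9/1024 V = -1.837500000 V.
V_in − V_code = -1.838361 − (-1.837500000) = −0.861 mV.

−0.861 mV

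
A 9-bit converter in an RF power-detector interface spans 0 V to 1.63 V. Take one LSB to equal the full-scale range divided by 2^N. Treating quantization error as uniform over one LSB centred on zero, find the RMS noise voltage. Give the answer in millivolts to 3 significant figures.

Span = 1.63 V.
One LSB is 1.63 V / 512 = 3.1836 mV.
RMS of a uniform error over width LSB is LSB/√12 = 0.919 mV.

0.919 mV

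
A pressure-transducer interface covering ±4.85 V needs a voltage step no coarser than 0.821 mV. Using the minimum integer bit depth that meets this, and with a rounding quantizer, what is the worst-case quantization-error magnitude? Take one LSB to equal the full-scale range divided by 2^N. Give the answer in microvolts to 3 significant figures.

296 µV

Span: 4.85 V − (-4.85 V) = 9.7 V.
Levels needed ≥ 9.7/0.821 mV = 11810. 2^14 = 16384 suffices, so N_min = 14.
LSB = 9.7 V ÷ 2^14 = 9.7/16384 V = 0.59204 mV.
Max error for round-to-nearest is LSB/2 = 296 µV.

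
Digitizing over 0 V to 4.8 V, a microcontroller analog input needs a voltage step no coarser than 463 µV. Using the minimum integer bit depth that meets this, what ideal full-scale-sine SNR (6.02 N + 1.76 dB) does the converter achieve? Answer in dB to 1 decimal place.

86.0 dB

V_FS = 4.8 V.
Levels needed ≥ 4.8/463 µV = 10370. 2^14 = 16384 suffices, so N_min = 14.
SNR = 6.02 × 14 + 1.76 = 86.04 dB.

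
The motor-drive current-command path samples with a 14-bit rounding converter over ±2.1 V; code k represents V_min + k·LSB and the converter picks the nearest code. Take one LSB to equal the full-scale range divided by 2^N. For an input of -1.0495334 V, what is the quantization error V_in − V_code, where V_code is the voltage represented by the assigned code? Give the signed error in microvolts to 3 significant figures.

−46.1 µV

The full-scale span is 2.1 − (-2.1) = 4.2 V. LSB = 4.2 V / 2^14 ≈ 256.3 µV.
(-1.0495334 − (-2.1)) / LSB = 1.0504666 × 16384/4.2 = 4097.8202. Nearest integer: k = 4098.
V_code = -2.1 + (4098/16384) × 4.2 = -1.0494873047 V.
V_in − V_code = -1.0495334 − (-1.0494873047) = −46.1 µV.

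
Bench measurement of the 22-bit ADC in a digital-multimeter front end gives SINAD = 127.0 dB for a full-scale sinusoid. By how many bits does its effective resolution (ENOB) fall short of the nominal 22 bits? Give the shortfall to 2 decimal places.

1.20 bits

N_eff = (127.0 − 1.76)/6.02 = 20.8040 bits.
Lost resolution: 22 − 20.8040 = 1.1960 bits.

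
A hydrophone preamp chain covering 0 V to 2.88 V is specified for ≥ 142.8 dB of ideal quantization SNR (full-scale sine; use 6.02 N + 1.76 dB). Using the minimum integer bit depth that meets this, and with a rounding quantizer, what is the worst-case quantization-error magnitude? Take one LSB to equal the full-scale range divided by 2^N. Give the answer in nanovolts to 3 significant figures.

Full-scale range = 2.88 V.
6.02 N + 1.76 ≥ 142.8 gives N ≥ 23.429, so the minimum integer is 24.
LSB = 2.88 V / 2^24 = 171.66 nV.
|e|_max = LSB/2 = 85.8 nV.

85.8 nV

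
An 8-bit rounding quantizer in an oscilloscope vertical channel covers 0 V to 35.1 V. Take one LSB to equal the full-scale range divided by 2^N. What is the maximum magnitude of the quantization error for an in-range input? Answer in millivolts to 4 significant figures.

V_FS = 35.1 V.
LSB = 35.1 V / 2^8 = 137.109 mV.
|e|_max = LSB/2 = 68.55 mV.

68.55 mV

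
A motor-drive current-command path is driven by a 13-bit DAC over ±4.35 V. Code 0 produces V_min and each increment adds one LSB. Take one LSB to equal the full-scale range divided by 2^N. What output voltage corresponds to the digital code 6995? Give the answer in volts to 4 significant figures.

Range = 4.35 − (-4.35) = 8.7 V. LSB = 8.7 V / 2^13.
V_out = V_min + code × LSB = -4.35 V + 6995 × 8.7 V / 8192
      = -4.35 + 7.42877 = 3.07877 V.

3.079 V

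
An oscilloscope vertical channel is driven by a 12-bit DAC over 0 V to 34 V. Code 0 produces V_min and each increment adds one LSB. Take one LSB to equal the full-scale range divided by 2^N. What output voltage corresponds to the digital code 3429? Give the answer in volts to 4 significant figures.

V_FS = 34 V. LSB = 34 V / 2^12.
Output = V_min + (3429/4096) × range = 0 + 0.837158 × 34 V
      = 0 V + 28.4634 V = 28.4634 V.

28.46 V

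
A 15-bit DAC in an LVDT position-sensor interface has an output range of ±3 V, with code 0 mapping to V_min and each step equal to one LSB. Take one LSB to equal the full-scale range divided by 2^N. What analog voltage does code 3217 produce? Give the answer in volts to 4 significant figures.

-2.411 V

Range = 3 − (-3) = 6 V. LSB = 6 V / 2^15.
Output = V_min + (3217/32768) × range = -3 + 0.0981750 × 6 V
      = -3 + 0.589050 = -2.41095 V.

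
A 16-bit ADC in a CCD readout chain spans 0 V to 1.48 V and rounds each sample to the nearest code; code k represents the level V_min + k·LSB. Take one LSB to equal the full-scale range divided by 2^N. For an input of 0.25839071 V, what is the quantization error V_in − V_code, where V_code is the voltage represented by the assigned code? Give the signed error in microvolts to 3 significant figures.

−4.07 µV

Span = 1.48 V. LSB = 1.48 V / 2^16 ≈ 22.58 µV.
(V_in − V_min)/LSB = (0.25839071 − (0)) × 65536/1.48 = 11441.8200 → nearest code k = 11442.
V_code = 0 + (11442/65536) × 1.48 = 0.25839477539 V.
Error = V_in − V_code = 0.25839071 − (0.25839477539) = −4.07 µV.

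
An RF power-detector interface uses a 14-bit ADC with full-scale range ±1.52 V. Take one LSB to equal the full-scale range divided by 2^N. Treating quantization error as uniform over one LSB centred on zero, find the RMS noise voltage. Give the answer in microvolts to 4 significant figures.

53.56 µV

Span: 1.52 V − (-1.52 V) = 3.04 V.
Step size = 3.04/16384 V = 185.547 µV.
σ_q = LSB/√12 = 185.547 µV/3.4641 = 53.56 µV.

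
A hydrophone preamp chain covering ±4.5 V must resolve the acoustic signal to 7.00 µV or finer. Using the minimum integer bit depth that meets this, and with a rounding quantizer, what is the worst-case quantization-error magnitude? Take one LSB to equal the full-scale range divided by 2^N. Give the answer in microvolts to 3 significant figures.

2.15 µV

Range = 4.5 − (-4.5) = 9 V.
9 V / 7.00 µV = 1.286e6. Since 2^20 = 1048576 and 2^21 = 2097152, N = 21.
One LSB is 9 V / 2097152 = 4.2915 µV.
Max error for round-to-nearest is LSB/2 = 2.15 µV.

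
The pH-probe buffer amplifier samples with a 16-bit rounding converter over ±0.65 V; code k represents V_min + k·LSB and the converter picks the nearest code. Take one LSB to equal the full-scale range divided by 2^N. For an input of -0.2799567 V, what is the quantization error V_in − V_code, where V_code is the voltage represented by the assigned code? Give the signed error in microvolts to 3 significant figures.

−5.22 µV

Full-scale range = 0.65 V − (-0.65 V) = 1.3 V. LSB = 1.3 V / 2^16 ≈ 19.84 µV.
(V_in − V_min)/LSB = (-0.2799567 − (-0.65)) × 65536/1.3 = 18654.7367 → nearest code k = 18655.
V_code = -0.65 + (18655/65536) × 1.3 = -0.27995147705 V.
e = -0.2799567 − (-0.27995147705) = −5.22 µV.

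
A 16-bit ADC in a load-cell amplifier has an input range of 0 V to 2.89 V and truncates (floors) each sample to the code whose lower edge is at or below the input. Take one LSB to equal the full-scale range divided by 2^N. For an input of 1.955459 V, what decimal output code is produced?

44343

Range is 2.89 V. LSB = 2.89 V / 2^16 ≈ 44.10 µV.
V_in − V_min = 1.955459 − (0) = 1.955459 V.
Divide by LSB: 1.955459 × 65536/2.89 = 44343.5851.
Truncating gives code 44343.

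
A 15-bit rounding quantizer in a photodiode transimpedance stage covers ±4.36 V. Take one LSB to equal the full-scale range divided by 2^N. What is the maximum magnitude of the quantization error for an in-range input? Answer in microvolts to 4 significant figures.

133.1 µV

The full-scale span is 4.36 − (-4.36) = 8.72 V.
Step size = 8.72/32768 V = 266.113 µV.
A rounding quantizer has |error| ≤ LSB/2 = 133.1 µV.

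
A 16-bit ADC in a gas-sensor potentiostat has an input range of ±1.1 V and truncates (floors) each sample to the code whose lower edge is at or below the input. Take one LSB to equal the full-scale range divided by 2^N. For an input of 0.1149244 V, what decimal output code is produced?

Range = 1.1 − (-1.1) = 2.2 V. LSB = 2.2 V / 2^16 ≈ 33.57 µV.
V_in − V_min = 0.1149244 − (-1.1) = 1.2149244 V.
Divide by LSB: 1.2149244 × 65536/2.2 = 36191.4934.
Truncating gives code 36191.

36191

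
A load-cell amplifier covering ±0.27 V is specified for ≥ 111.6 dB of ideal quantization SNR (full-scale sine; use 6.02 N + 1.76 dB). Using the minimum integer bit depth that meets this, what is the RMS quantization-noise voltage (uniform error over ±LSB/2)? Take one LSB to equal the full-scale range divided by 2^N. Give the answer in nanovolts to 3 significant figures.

Span: 0.27 V − (-0.27 V) = 0.54 V.
Solving 6.02 N ≥ 111.6 − 1.76: N ≥ 18.246. Round up → N = 19.
One LSB is 0.54 V / 524288 = 1.0300 µV.
σ_q = LSB/√12 = 1.0300 µV/3.4641 = 297 nV.

297 nV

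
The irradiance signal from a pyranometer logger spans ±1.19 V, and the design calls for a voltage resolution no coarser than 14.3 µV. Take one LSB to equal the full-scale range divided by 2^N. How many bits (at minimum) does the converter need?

18 bits

The full-scale span is 1.19 − (-1.19) = 2.38 V.
Need 2^N ≥ 2.38 V / 14.3 µV = 166400 → N_min = 18.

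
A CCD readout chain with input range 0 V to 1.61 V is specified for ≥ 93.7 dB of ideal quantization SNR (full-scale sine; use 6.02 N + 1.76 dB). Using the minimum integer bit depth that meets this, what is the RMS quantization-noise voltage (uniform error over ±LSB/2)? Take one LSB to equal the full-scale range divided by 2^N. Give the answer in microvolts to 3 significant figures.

Full-scale range = 1.61 V.
Required N = ⌈(93.7 − 1.76)/6.02⌉ = ⌈15.272⌉ = 16.
LSB = 1.61 V / 2^16 = 24.567 µV.
V_rms = LSB/√12 = 7.09 µV.

7.09 µV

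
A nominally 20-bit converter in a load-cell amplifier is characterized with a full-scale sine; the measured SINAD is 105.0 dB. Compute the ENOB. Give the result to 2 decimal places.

ENOB = (SINAD − 1.76) / 6.02 = (105.0 − 1.76) / 6.02 = 103.24 / 6.02 = 17.1495.

17.15 bits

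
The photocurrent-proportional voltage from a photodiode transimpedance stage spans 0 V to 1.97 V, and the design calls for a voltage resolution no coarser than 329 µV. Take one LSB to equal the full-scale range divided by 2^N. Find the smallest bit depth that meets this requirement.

Span = 1.97 V.
Levels needed ≥ 1.97/329 µV = 5988. 2^13 = 8192 suffices, so N_min = 13.

13 bits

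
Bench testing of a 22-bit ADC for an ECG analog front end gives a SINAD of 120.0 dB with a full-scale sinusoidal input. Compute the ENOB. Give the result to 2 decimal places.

Inverting SNR = 6.02 N + 1.76: N_eff = (120.0 − 1.76)/6.02 = 19.6412.

19.64 bits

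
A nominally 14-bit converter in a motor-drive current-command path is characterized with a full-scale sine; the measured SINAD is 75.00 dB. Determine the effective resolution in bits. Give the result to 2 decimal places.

ENOB = (SINAD − 1.76) / 6.02 = (75.00 − 1.76) / 6.02 = 73.24 / 6.02 = 12.1661.

12.17 bits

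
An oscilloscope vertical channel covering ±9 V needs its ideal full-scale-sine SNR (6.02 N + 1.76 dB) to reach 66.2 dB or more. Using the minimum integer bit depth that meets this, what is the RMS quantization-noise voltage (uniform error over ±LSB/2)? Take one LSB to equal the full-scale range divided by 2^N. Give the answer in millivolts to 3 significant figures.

2.54 mV

Full-scale range = 9 V − (-9 V) = 18 V.
6.02 N + 1.76 ≥ 66.2 gives N ≥ 10.704, so the minimum integer is 11.
LSB = 18 V / 2^11 = 8.7891 mV.
σ_q = LSB/√12 = 8.7891 mV/3.4641 = 2.54 mV.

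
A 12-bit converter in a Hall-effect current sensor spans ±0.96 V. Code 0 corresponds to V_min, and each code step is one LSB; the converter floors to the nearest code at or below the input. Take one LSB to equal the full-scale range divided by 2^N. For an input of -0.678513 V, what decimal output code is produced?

Range = 0.96 − (-0.96) = 1.92 V. LSB = 1.92 V / 2^12 ≈ 468.8 µV.
V_in − V_min = -0.678513 − (-0.96) = 0.281487 V.
Divide by LSB: 0.281487 × 4096/1.92 = 600.5056.
Truncating gives code 600.

600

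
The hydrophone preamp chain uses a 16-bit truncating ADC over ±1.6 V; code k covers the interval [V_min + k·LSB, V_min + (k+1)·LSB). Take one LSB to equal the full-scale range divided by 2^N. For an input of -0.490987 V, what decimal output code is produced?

22712

Range = 1.6 − (-1.6) = 3.2 V. LSB = 3.2 V / 2^16 ≈ 48.83 µV.
(V_in − V_min) × 2^16/range = (-0.490987 − (-1.6)) × 65536/3.2 = 22712.586.
Floor → code = 22712.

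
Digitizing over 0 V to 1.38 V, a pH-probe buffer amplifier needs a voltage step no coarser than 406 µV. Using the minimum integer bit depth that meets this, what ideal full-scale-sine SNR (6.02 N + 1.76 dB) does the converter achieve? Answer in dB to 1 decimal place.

74.0 dB

Full-scale range = 1.38 V.
Levels needed ≥ 1.38/406 µV = 3399. 2^12 = 4096 suffices, so N_min = 12.
Ideal SNR at N = 12: 6.02·12 + 1.76 = 74.0 dB.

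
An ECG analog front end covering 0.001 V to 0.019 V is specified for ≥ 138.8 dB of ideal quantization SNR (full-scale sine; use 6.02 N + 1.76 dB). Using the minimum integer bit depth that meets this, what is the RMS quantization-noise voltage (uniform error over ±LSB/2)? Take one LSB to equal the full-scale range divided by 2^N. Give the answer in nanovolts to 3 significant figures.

0.619 nV

Span: 0.019 V − (0.001 V) = 0.018 V.
Required N = ⌈(138.8 − 1.76)/6.02⌉ = ⌈22.764⌉ = 23.
Step size = 0.018/8388608 V = 2.1458 nV.
V_rms = LSB/√12 = 0.619 nV.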